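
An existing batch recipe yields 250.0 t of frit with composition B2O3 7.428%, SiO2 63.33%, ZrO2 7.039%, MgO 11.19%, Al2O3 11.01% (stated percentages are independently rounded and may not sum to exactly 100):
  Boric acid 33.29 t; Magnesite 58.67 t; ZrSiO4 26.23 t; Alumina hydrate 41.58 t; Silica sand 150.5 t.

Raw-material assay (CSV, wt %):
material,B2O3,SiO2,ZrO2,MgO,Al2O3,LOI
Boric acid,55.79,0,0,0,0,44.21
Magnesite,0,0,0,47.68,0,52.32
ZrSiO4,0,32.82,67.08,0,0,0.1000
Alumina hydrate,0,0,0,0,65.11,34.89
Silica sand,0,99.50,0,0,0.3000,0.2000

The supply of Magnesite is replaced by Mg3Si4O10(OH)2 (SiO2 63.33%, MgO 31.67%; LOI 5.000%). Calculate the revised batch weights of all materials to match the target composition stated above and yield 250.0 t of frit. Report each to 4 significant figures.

Revised batch per 250.0 t frit:
  Boric acid: 33.29 t
  Mg3Si4O10(OH)2: 88.33 t
  ZrSiO4: 26.23 t
  Alumina hydrate: 41.84 t
  Silica sand: 94.25 t
Total batch = 283.9 t; LOI loss = 33.95 t

Intermediates appear rounded to four significant digits alongside each step; the working math holds full float precision in all steps. Every reported number is rounded exactly once — derived quantities, which include totals, net glass mass, yield, the five compositions, ignition loss, are recomputed at full precision, as quoted within either problem or answer, using the weight values per 250.0 t of glass.
Oxide-by-oxide targets in 250.0 t frit:
  B2O3: 7.428% × 250.0 = 18.57 t
  SiO2: 63.33% × 250.0 = 158.3 t
  ZrO2: 7.039% × 250.0 = 17.60 t
  MgO: 11.19% × 250.0 = 27.98 t
  Al2O3: 11.01% × 250.0 = 27.52 t
Balance tally, oxide-wise, applying the batch weights above, relative to the basis at hand (delivered sums recover each target within answer rounding):
  B2O3: 33.29·0.5579 = 18.57 t (target 18.57 t)
  SiO2: 88.33·0.6333 + 26.23·0.3282 + 94.25·0.9950 = 158.3 t (target 158.3 t)
  ZrO2: 26.23·0.6708 = 17.60 t (target 17.60 t)
  MgO: 88.33·0.3167 = 27.97 t (target 27.98 t)
  Al2O3: 41.84·0.6511 + 94.25·0.003000 = 27.52 t (target 27.52 t)
Mass balance on the glass: total batch − LOI = 250.0 t (per-oxide target masses sum to 250.0 t; basis as stated: 250.0 t — a pure rounding effect).
Total batch = Σ batch = 283.9 t; ignition loss, Σ(batch × LOI) = 33.95 t; yield = glass ÷ total batch = 88.04%.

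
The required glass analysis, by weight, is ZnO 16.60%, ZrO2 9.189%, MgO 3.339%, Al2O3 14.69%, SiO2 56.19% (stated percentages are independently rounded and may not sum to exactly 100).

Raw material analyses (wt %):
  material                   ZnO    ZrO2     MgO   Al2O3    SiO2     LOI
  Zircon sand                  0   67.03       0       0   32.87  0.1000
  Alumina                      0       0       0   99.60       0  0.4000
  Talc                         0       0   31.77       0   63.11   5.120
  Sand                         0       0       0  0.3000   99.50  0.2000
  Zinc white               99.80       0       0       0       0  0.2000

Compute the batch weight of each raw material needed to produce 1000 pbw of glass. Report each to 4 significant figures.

Batch per 1000 pbw glass:
  Zircon sand: 137.1 pbw
  Alumina: 146.1 pbw
  Talc: 105.1 pbw
  Sand: 452.8 pbw
  Zinc white: 166.3 pbw
Total batch = 1007 pbw; LOI loss = 7.341 pbw; yield = 99.27%

Values along the way appear, with 4-significant-figure rounding, alongside each step; the whole derivation maintains full precision in every operation; each reported value is rounded only once; the derived quantities (net glass mass, the totals, LOI, yield, the five compositions) are computed using the weight values per 1000 pbw of glass in full float precision, exactly as shown in problem or answer.
The oxide mass targets at 1000 pbw glass:
  ZnO: 16.60% × 1000 = 166.0 pbw
  ZrO2: 9.189% × 1000 = 91.89 pbw
  MgO: 3.339% × 1000 = 33.39 pbw
  Al2O3: 14.69% × 1000 = 146.9 pbw
  SiO2: 56.19% × 1000 = 561.9 pbw
Checking each oxide sum on the weights just shown, under the basis named above (every target is met by its sum up to rounding of the answer):
  ZnO: 166.3·0.9980 = 166.0 pbw (target 166.0 pbw)
  ZrO2: 137.1·0.6703 = 91.90 pbw (target 91.89 pbw)
  MgO: 105.1·0.3177 = 33.39 pbw (target 33.39 pbw)
  Al2O3: 146.1·0.9960 + 452.8·0.003000 = 146.9 pbw (target 146.9 pbw)
  SiO2: 137.1·0.3287 + 105.1·0.6311 + 452.8·0.9950 = 561.9 pbw (target 561.9 pbw)
Glass-mass closure: total batch − LOI = 1000 pbw (per-oxide target masses sum to 1000 pbw; with the basis standing at 1000 pbw — differing by rounding only).
Adding the batch up: Σ batch = 1007 pbw; LOI loss = Σ batch·LOI = 7.341 pbw; yield = glass ÷ total batch = 99.27%.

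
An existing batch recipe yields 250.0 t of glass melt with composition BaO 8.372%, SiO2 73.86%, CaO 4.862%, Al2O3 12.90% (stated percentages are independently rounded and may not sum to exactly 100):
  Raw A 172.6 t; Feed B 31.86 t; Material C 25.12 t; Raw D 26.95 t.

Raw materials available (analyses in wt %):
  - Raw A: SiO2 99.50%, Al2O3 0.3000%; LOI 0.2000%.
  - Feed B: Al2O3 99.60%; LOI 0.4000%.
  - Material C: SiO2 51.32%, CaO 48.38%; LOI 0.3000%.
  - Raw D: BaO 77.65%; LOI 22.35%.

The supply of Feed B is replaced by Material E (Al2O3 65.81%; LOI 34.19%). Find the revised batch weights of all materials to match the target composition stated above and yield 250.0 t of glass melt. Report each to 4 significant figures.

Revised batch per 250.0 t glass melt:
  Raw A: 172.6 t
  Material E: 48.22 t
  Material C: 25.12 t
  Raw D: 26.95 t
Total batch = 272.9 t; LOI loss = 22.93 t

In-progress results are displayed rounded to four significant digits in the printout. Every computation carries full float precision through the solve — every reported number carries a single rounding — derived quantities are carried at exact precision (the totals, the four compositions, the yield, ignition loss, net glass mass) using the weight values for 250.0 t of glass as they appear in the problem or the answer.
Target masses of each oxide per 250.0 t glass melt:
  BaO: 8.372% × 250.0 = 20.93 t
  SiO2: 73.86% × 250.0 = 184.6 t
  CaO: 4.862% × 250.0 = 12.16 t
  Al2O3: 12.90% × 250.0 = 32.25 t
Sums-versus-targets review using the reported weights, on the stated basis (target by target, the sums agree up to rounding of the answer):
  BaO: 26.95·0.7765 = 20.93 t (target 20.93 t)
  SiO2: 172.6·0.9950 + 25.12·0.5132 = 184.6 t (target 184.6 t)
  CaO: 25.12·0.4838 = 12.15 t (target 12.16 t)
  Al2O3: 172.6·0.003000 + 48.22·0.6581 = 32.25 t (target 32.25 t)
Auditing the glass mass value: the batch minus its LOI: 250.0 t (per-oxide target masses sum to 250.0 t; with the basis standing at 250.0 t — a pure rounding effect).
Batch total: Σ batch = 272.9 t; Σ batch·LOI gives LOI loss = 22.93 t; as yield: glass ÷ batch → 91.60%.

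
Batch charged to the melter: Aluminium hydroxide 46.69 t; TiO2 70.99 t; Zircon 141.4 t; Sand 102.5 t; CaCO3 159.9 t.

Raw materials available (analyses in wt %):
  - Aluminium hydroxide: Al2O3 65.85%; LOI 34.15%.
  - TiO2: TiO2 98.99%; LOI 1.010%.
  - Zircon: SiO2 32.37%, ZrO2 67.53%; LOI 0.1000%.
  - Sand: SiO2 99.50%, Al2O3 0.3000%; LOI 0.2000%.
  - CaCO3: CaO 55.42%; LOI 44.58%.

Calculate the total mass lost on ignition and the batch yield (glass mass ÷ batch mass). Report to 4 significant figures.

Values along the way are shown rounded to four significant figures in the printout. The whole derivation holds full float precision in every operation; a single rounding produces each reported number. The derived quantities, including the yield, glass mass, the totals, the five compositions, ignition loss, are re-derived using the weight values for 433.2 t of glass in exact precision exactly as printed in the problem or the answer.
Each material's LOI contribution:
  Aluminium hydroxide: 46.69 × 0.3415 = 15.94 t
  TiO2: 70.99 × 0.01010 = 0.7170 t
  Zircon: 141.4 × 0.001000 = 0.1414 t
  Sand: 102.5 × 0.002000 = 0.2050 t
  CaCO3: 159.9 × 0.4458 = 71.28 t
Total LOI = 88.29 t
Glass = batch − LOI = 521.5 − 88.29 = 433.2 t

LOI loss = 88.29 t; glass = 433.2 t; yield = 83.07%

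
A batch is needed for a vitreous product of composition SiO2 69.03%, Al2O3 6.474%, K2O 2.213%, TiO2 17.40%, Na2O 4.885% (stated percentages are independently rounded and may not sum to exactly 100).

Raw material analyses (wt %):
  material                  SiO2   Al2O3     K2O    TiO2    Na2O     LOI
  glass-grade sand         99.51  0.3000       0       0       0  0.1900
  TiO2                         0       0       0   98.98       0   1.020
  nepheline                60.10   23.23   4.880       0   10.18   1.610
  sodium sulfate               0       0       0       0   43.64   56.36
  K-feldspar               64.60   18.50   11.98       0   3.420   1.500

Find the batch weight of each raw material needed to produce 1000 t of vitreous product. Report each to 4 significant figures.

Mid-chain values are displayed (rounded to four significant figures) between the steps. The working math runs at full float precision at each step; exactly one rounding is applied to each reported figure. All derived quantities, including the five compositions, the totals, net glass mass, the yield, ignition loss, are computed starting from the weights per 1000 t of glass in full float precision precisely as stated by the problem or answer text.
Target masses of each oxide per 1000 t vitreous product:
  SiO2: 69.03% × 1000 = 690.3 t
  Al2O3: 6.474% × 1000 = 64.74 t
  K2O: 2.213% × 1000 = 22.13 t
  TiO2: 17.40% × 1000 = 174.0 t
  Na2O: 4.885% × 1000 = 48.85 t
Verifying the oxide balance working from each reported weight, at the basis given (summed amounts equal target values given rounding of the digits):
  SiO2: 511.0·0.9951 + 185.0·0.6010 + 109.4·0.6460 = 690.4 t (target 690.3 t)
  Al2O3: 511.0·0.003000 + 185.0·0.2323 + 109.4·0.1850 = 64.75 t (target 64.74 t)
  K2O: 185.0·0.04880 + 109.4·0.1198 = 22.13 t (target 22.13 t)
  TiO2: 175.8·0.9898 = 174.0 t (target 174.0 t)
  Na2O: 185.0·0.1018 + 60.21·0.4364 + 109.4·0.03420 = 48.85 t (target 48.85 t)
Auditing the glass mass value: Σ batch − LOI loss = 1000 t (oxide target masses add up to 1000 t; the stated basis being 1000 t — differing by rounding only).
Summing the batch: Σ batch = 1041 t; loss to ignition Σ batch·LOI = 41.32 t; yield, glass over the total, = 96.03%.

Batch per 1000 t vitreous product:
  glass-grade sand: 511.0 t
  TiO2: 175.8 t
  nepheline: 185.0 t
  sodium sulfate: 60.21 t
  K-feldspar: 109.4 t
Total batch = 1041 t; LOI loss = 41.32 t; yield = 96.03%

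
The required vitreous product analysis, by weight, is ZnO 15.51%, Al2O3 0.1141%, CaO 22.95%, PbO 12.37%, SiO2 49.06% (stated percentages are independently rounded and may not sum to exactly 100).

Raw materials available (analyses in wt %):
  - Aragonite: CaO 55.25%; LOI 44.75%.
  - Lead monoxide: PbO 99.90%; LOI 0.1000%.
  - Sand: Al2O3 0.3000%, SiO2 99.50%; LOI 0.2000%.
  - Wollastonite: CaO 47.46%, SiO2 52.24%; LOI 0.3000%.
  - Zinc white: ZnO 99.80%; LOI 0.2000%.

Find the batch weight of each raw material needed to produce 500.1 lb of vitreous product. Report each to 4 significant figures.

Batch per 500.1 lb vitreous product:
  Aragonite: 115.5 lb
  Lead monoxide: 61.92 lb
  Sand: 190.2 lb
  Wollastonite: 107.4 lb
  Zinc white: 77.72 lb
Total batch = 552.7 lb; LOI loss = 52.61 lb; yield = 90.48%

All arithmetic maintains full float precision throughout; mid-chain values are printed, with 4-significant-digit rounding, at each printed step — exactly one rounding goes into every reported figure — all derived quantities are re-derived in full precision (the totals, ignition loss, the five compositions, net glass mass, yield) from the batch weights at 500.1 lb of glass as they appear in the problem or the answer.
The oxide mass targets at 500.1 lb vitreous product:
  ZnO: 15.51% × 500.1 = 77.57 lb
  Al2O3: 0.1141% × 500.1 = 0.5706 lb
  CaO: 22.95% × 500.1 = 114.8 lb
  PbO: 12.37% × 500.1 = 61.86 lb
  SiO2: 49.06% × 500.1 = 245.3 lb
Verifying the oxide balance using the reported weights, relative to the basis at hand (each sum matches its target mass inside rounding margins):
  ZnO: 77.72·0.9980 = 77.56 lb (target 77.57 lb)
  Al2O3: 190.2·0.003000 = 0.5706 lb (target 0.5706 lb)
  CaO: 115.5·0.5525 + 107.4·0.4746 = 114.8 lb (target 114.8 lb)
  PbO: 61.92·0.9990 = 61.86 lb (target 61.86 lb)
  SiO2: 190.2·0.9950 + 107.4·0.5224 = 245.4 lb (target 245.3 lb)
Glass mass check: the batch minus its LOI: 500.1 lb (summing oxide targets gives 500.1 lb; the stated basis being 500.1 lb — differing by rounding only).
Adding the batch up: Σ batch = 552.7 lb; loss to ignition Σ batch·LOI = 52.61 lb; yield = glass ÷ total batch = 90.48%.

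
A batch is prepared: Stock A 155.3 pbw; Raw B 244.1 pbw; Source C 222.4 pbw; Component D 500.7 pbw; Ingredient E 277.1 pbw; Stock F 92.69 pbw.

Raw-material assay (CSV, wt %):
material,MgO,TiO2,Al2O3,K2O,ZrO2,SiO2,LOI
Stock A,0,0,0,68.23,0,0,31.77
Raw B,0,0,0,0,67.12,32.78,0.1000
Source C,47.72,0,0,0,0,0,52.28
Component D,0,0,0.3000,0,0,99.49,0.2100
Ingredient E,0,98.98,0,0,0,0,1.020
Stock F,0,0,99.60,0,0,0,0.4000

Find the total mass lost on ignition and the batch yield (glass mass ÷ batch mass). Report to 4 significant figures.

The working math runs at full precision at each step — rounding to four significant digits applies to every in-between result as displayed. Each reported figure includes exactly one rounding — all derived quantities (ignition loss, yield, net glass mass, the totals, the six compositions) are recomputed from the weighed amounts per 1322 pbw of glass in exact precision, exactly as printed in question or answer.
LOI of each material in turn:
  Stock A: 155.3 × 0.3177 = 49.34 pbw
  Raw B: 244.1 × 0.001000 = 0.2441 pbw
  Source C: 222.4 × 0.5228 = 116.3 pbw
  Component D: 500.7 × 0.002100 = 1.051 pbw
  Ingredient E: 277.1 × 0.01020 = 2.826 pbw
  Stock F: 92.69 × 0.004000 = 0.3708 pbw
Total LOI = 170.1 pbw
Glass = batch − LOI = 1492 − 170.1 = 1322 pbw

LOI loss = 170.1 pbw; glass = 1322 pbw; yield = 88.60%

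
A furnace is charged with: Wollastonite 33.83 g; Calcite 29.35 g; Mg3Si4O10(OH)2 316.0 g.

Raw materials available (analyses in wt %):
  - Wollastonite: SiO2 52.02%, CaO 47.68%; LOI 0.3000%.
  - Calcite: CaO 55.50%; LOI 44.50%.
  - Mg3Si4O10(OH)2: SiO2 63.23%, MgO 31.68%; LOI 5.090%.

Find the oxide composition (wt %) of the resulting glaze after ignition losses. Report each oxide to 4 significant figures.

Every computation runs at exact precision end to end; values along the way appear rounded to 4 significant digits within the worked lines — each reported number is rounded once only — all derived quantities, including ignition loss, glass mass, yield, totals, the three compositions, are recomputed from the batch weights for 349.9 g of glass in exact precision as given in either problem or answer.
Per-oxide mass from batch:
  SiO2: 33.83·0.5202 + 316.0·0.6323 = 217.4 g
  MgO: 316.0·0.3168 = 100.1 g
  CaO: 33.83·0.4768 + 29.35·0.5550 = 32.42 g
LOI: 33.83·0.003000 + 29.35·0.4450 + 316.0·0.05090 = 29.25 g
Resulting glass, batch − LOI: 379.2 − 29.25 = 349.9 g (matching Σ of the oxides)
wt % = oxide mass / glass mass × 100

Glass mass = 349.9 g (batch 379.2 − LOI 29.25).
Composition: SiO2 62.13%, MgO 28.61%, CaO 9.264%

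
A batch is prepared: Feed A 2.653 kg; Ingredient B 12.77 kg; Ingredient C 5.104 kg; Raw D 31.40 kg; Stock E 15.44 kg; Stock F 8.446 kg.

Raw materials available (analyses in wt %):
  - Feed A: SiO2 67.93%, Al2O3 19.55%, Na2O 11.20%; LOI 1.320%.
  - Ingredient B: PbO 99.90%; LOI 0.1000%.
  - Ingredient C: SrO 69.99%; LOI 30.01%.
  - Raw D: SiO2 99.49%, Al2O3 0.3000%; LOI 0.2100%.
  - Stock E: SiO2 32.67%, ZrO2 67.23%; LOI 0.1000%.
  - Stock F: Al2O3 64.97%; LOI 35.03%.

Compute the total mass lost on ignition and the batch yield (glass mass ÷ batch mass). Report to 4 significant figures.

LOI loss = 4.620 kg; glass = 71.19 kg; yield = 93.91%

The working math keeps exact precision end to end. Intermediates are printed rounded off to 4 significant digits between the steps. Each reported figure includes exactly one rounding — derived quantities (LOI, yield, six oxide percentages, the totals, glass mass) are computed in full float precision starting from the weights at 71.19 kg of glass, as written in problem or answer.
Each material's LOI contribution:
  Feed A: 2.653 × 0.01320 = 0.03502 kg
  Ingredient B: 12.77 × 0.001000 = 0.01277 kg
  Ingredient C: 5.104 × 0.3001 = 1.532 kg
  Raw D: 31.40 × 0.002100 = 0.06594 kg
  Stock E: 15.44 × 0.001000 = 0.01544 kg
  Stock F: 8.446 × 0.3503 = 2.959 kg
Total LOI = 4.620 kg
Glass = batch − LOI = 75.81 − 4.620 = 71.19 kg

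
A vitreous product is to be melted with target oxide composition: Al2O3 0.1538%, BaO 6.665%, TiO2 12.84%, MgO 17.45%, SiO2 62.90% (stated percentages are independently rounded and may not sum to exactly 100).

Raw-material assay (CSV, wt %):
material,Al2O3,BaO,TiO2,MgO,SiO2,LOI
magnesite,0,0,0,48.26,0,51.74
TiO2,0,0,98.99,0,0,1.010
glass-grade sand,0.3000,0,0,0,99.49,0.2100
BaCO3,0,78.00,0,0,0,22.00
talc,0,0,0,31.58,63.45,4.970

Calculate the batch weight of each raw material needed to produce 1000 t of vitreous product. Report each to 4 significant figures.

Each numeric step maintains full precision from first step to last. Working values are displayed rounded off to 4 significant digits as written; each reported figure receives exactly one rounding — derived quantities, including LOI, yield, the five compositions, net glass mass, totals, are computed from the batch weights for 1000 t of glass at exact precision, exactly as printed in the question or the answer.
Target oxide masses per 1000 t vitreous product:
  Al2O3: 0.1538% × 1000 = 1.538 t
  BaO: 6.665% × 1000 = 66.65 t
  TiO2: 12.84% × 1000 = 128.4 t
  MgO: 17.45% × 1000 = 174.5 t
  SiO2: 62.90% × 1000 = 629.0 t
Mass-balance tally per oxide working from each reported weight, on the stated basis (target by target, the sums agree once rounding is allowed for):
  Al2O3: 512.7·0.003000 = 1.538 t (target 1.538 t)
  BaO: 85.45·0.7800 = 66.65 t (target 66.65 t)
  TiO2: 129.7·0.9899 = 128.4 t (target 128.4 t)
  MgO: 238.9·0.4826 + 187.5·0.3158 = 174.5 t (target 174.5 t)
  SiO2: 512.7·0.9949 + 187.5·0.6345 = 629.1 t (target 629.0 t)
Consistency of the glass mass: whole batch net of LOI = 1000 t (summing oxide targets gives 1000 t; with the basis standing at 1000 t — differing by rounding only).
Whole-batch sum: Σ batch = 1154 t; Σ batch·LOI gives LOI loss = 154.1 t; yield: glass divided by total = 86.65%.

Batch per 1000 t vitreous product:
  magnesite: 238.9 t
  TiO2: 129.7 t
  glass-grade sand: 512.7 t
  BaCO3: 85.45 t
  talc: 187.5 t
Total batch = 1154 t; LOI loss = 154.1 t; yield = 86.65%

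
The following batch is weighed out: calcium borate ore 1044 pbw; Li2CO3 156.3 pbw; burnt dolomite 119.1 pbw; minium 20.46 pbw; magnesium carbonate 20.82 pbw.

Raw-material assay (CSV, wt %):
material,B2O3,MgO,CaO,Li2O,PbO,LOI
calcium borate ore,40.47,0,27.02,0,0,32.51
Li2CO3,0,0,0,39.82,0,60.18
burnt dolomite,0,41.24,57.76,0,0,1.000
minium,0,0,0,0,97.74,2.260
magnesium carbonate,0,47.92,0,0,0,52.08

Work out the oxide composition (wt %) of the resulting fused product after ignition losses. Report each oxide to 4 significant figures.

Glass mass = 914.7 pbw (batch 1361 − LOI 446.0).
Composition: B2O3 46.19%, MgO 6.460%, CaO 38.36%, Li2O 6.804%, PbO 2.186%

Mid-chain values are shown with 4-significant-figure rounding across the worked steps; all internal work carries full precision in every operation. Each reported result undergoes a single rounding — derived quantities, which include five oxide percentages, ignition loss, yield, the totals, net glass mass, are computed at exact precision, as quoted within the problem or answer text, from the batch weights on 914.7 pbw of glass.
What the batch supplies per oxide:
  B2O3: 1044·0.4047 = 422.5 pbw
  MgO: 119.1·0.4124 + 20.82·0.4792 = 59.09 pbw
  CaO: 1044·0.2702 + 119.1·0.5776 = 350.9 pbw
  Li2O: 156.3·0.3982 = 62.24 pbw
  PbO: 20.46·0.9774 = 20.00 pbw
LOI: 1044·0.3251 + 156.3·0.6018 + 119.1·0.01000 + 20.46·0.02260 + 20.82·0.5208 = 446.0 pbw
batch − LOI leaves glass = 1361 − 446.0 = 914.7 pbw (= the summed oxide contributions)
wt % = 100 × oxide mass / glass mass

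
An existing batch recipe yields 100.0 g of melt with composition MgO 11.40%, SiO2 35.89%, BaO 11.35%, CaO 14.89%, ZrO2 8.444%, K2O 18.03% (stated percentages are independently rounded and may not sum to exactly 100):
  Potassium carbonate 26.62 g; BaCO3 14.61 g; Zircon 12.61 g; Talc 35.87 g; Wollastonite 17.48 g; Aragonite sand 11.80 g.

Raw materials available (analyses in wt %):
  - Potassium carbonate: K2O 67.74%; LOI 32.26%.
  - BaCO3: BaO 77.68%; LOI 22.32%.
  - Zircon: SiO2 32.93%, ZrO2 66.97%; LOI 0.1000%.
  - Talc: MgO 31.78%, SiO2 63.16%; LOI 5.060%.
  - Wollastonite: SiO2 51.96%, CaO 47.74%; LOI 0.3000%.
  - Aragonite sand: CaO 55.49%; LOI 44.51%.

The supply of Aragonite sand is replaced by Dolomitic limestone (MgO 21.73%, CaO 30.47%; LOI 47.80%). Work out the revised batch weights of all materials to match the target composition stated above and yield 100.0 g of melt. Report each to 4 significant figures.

Revised batch per 100.0 g melt:
  Potassium carbonate: 26.62 g
  BaCO3: 14.61 g
  Zircon: 12.61 g
  Talc: 29.49 g
  Wollastonite: 25.23 g
  Dolomitic limestone: 9.332 g
Total batch = 117.9 g; LOI loss = 17.89 g

Intermediates appear rounded off to 4 significant figures across the worked steps — each numeric step carries full precision throughout — a single rounding yields every reported result. Derived quantities (glass mass, the yield, six oxide percentages, ignition loss, the totals) are carried in exact precision starting from the weights on 100.0 g of glass, as set out in the problem or the answer.
Target oxide masses per 100.0 g melt:
  MgO: 11.40% × 100.0 = 11.40 g
  SiO2: 35.89% × 100.0 = 35.89 g
  BaO: 11.35% × 100.0 = 11.35 g
  CaO: 14.89% × 100.0 = 14.89 g
  ZrO2: 8.444% × 100.0 = 8.444 g
  K2O: 18.03% × 100.0 = 18.03 g
Verifying the oxide balance with the batch weights as given, per the basis as stated (summed amounts equal target values given rounding of the digits):
  MgO: 29.49·0.3178 + 9.332·0.2173 = 11.40 g (target 11.40 g)
  SiO2: 12.61·0.3293 + 29.49·0.6316 + 25.23·0.5196 = 35.89 g (target 35.89 g)
  BaO: 14.61·0.7768 = 11.35 g (target 11.35 g)
  CaO: 25.23·0.4774 + 9.332·0.3047 = 14.89 g (target 14.89 g)
  ZrO2: 12.61·0.6697 = 8.445 g (target 8.444 g)
  K2O: 26.62·0.6774 = 18.03 g (target 18.03 g)
Glass mass check: batch Σ − ignition loss = 100.0 g (targets for the oxides total 100.0 g; with the basis standing at 100.0 g — a pure rounding effect).
Adding the batch up: Σ batch = 117.9 g; the LOI term Σ batch·LOI equals 17.89 g; yield = glass ÷ total batch = 84.83%.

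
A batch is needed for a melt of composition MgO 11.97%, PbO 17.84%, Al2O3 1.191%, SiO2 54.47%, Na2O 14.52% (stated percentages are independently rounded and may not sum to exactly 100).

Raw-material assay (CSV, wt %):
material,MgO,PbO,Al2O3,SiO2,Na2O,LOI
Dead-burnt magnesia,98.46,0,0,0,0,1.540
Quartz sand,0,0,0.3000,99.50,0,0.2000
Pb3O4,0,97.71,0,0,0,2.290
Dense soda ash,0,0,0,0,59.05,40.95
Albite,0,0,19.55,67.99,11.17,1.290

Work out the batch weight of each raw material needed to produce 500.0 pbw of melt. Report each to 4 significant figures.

Batch per 500.0 pbw melt:
  Dead-burnt magnesia: 60.79 pbw
  Quartz sand: 255.6 pbw
  Pb3O4: 91.29 pbw
  Dense soda ash: 117.9 pbw
  Albite: 26.54 pbw
Total batch = 552.1 pbw; LOI loss = 52.16 pbw; yield = 90.55%

Working values appear rounded to four significant figures as written — all arithmetic carries exact precision all the way through; each reported result receives exactly one rounding; the derived quantities (the totals, LOI, yield, glass mass, the five compositions) are recomputed using the weight values on 500.0 pbw of glass at full float precision as written in either problem or answer.
Per-oxide target masses for 500.0 pbw melt:
  MgO: 11.97% × 500.0 = 59.85 pbw
  PbO: 17.84% × 500.0 = 89.20 pbw
  Al2O3: 1.191% × 500.0 = 5.955 pbw
  SiO2: 54.47% × 500.0 = 272.4 pbw
  Na2O: 14.52% × 500.0 = 72.60 pbw
Sums-versus-targets review given the weights on record, versus the basis set out (oxide sums agree with the targets inside rounding margins):
  MgO: 60.79·0.9846 = 59.85 pbw (target 59.85 pbw)
  PbO: 91.29·0.9771 = 89.20 pbw (target 89.20 pbw)
  Al2O3: 255.6·0.003000 + 26.54·0.1955 = 5.955 pbw (target 5.955 pbw)
  SiO2: 255.6·0.9950 + 26.54·0.6799 = 272.4 pbw (target 272.4 pbw)
  Na2O: 117.9·0.5905 + 26.54·0.1117 = 72.58 pbw (target 72.60 pbw)
Mass balance on the glass: total charge less LOI = 500.0 pbw (targets for the oxides total 500.0 pbw; the stated basis being 500.0 pbw — a pure rounding effect).
Total batch = Σ batch = 552.1 pbw; ignition loss, Σ(batch × LOI) = 52.16 pbw; as yield: glass ÷ batch → 90.55%.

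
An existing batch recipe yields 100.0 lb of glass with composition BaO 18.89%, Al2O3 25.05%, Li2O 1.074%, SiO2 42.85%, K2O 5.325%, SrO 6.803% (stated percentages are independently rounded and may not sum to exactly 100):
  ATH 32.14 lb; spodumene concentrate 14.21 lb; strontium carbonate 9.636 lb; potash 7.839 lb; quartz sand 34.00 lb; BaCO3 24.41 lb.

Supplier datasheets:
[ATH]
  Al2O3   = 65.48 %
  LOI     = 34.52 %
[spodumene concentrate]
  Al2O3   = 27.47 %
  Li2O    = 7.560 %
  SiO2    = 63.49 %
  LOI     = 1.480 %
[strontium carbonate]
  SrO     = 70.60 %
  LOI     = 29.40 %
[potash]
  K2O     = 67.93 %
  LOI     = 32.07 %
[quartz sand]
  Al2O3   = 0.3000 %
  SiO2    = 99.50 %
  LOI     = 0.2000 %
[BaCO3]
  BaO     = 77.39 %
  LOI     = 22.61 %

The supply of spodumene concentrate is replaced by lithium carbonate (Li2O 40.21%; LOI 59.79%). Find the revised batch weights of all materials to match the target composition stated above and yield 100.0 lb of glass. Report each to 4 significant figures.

The whole derivation holds full precision from start to finish. Mid-chain values are shown, rounded to 4 significant figures, when written out — exactly one rounding goes into each reported result. The derived quantities are recomputed in full float precision (the yield, the six compositions, net glass mass, LOI, totals) starting from the weights on 100.0 lb of glass as they appear in question or answer.
Per-oxide target masses for 100.0 lb glass:
  BaO: 18.89% × 100.0 = 18.89 lb
  Al2O3: 25.05% × 100.0 = 25.05 lb
  Li2O: 1.074% × 100.0 = 1.074 lb
  SiO2: 42.85% × 100.0 = 42.85 lb
  K2O: 5.325% × 100.0 = 5.325 lb
  SrO: 6.803% × 100.0 = 6.803 lb
Mass-balance tally per oxide applying the batch weights above, relative to the basis at hand (oxide sums agree with the targets exact up to rounding of places):
  BaO: 24.41·0.7739 = 18.89 lb (target 18.89 lb)
  Al2O3: 38.06·0.6548 + 43.07·0.003000 = 25.05 lb (target 25.05 lb)
  Li2O: 2.671·0.4021 = 1.074 lb (target 1.074 lb)
  SiO2: 43.07·0.9950 = 42.85 lb (target 42.85 lb)
  K2O: 7.839·0.6793 = 5.325 lb (target 5.325 lb)
  SrO: 9.636·0.7060 = 6.803 lb (target 6.803 lb)
Auditing the glass mass value: total charge less LOI = 100.0 lb (targets for the oxides total 99.99 lb; the stated basis being 100.0 lb — gaps are rounding artifacts).
Total batch = Σ batch = 125.7 lb; Σ batch·LOI gives LOI loss = 25.69 lb; as yield: glass ÷ batch → 79.56%.

Revised batch per 100.0 lb glass:
  ATH: 38.06 lb
  lithium carbonate: 2.671 lb
  strontium carbonate: 9.636 lb
  potash: 7.839 lb
  quartz sand: 43.07 lb
  BaCO3: 24.41 lb
Total batch = 125.7 lb; LOI loss = 25.69 lb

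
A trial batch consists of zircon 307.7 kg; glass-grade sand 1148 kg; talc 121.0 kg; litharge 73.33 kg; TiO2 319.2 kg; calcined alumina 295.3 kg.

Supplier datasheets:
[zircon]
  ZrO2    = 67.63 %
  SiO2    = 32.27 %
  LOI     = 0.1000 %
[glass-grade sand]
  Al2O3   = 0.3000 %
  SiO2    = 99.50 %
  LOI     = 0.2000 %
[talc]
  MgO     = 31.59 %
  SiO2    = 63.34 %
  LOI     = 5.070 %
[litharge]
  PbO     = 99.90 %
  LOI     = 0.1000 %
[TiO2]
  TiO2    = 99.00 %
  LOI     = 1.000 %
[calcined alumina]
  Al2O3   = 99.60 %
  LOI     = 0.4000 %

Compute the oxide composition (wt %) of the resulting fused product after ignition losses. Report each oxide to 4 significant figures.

Glass mass = 2251 kg (batch 2265 − LOI 13.18).
Composition: MgO 1.698%, Al2O3 13.22%, ZrO2 9.243%, SiO2 58.55%, TiO2 14.04%, PbO 3.254%

The working math runs at full precision end to end; intermediates are displayed, with 4-significant-figure rounding, within the worked lines; each reported value takes exactly one rounding. Derived quantities (glass mass, yield, ignition loss, six oxide percentages, totals) are rebuilt using the weight values per 2251 kg of glass at exact precision as set out in question or answer.
Delivered oxide masses:
  MgO: 121.0·0.3159 = 38.22 kg
  Al2O3: 1148·0.003000 + 295.3·0.9960 = 297.6 kg
  ZrO2: 307.7·0.6763 = 208.1 kg
  SiO2: 307.7·0.3227 + 1148·0.9950 + 121.0·0.6334 = 1318 kg
  TiO2: 319.2·0.9900 = 316.0 kg
  PbO: 73.33·0.9990 = 73.26 kg
LOI: 307.7·0.001000 + 1148·0.002000 + 121.0·0.05070 + 73.33·0.001000 + 319.2·0.01000 + 295.3·0.004000 = 13.18 kg
The glass mass, total less LOI, = 2265 − 13.18 = 2251 kg (the oxide masses sum to this)
wt %: oxide over glass, times 100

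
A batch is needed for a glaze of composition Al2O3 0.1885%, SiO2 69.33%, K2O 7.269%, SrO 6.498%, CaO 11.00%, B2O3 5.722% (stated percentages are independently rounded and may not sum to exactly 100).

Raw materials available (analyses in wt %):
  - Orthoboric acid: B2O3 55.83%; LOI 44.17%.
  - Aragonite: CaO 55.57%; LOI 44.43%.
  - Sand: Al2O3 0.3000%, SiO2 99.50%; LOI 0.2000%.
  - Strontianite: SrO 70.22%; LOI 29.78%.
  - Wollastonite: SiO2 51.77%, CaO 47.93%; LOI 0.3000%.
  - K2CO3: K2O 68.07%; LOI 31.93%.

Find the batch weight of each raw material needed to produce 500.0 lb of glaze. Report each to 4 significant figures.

Batch per 500.0 lb glaze:
  Orthoboric acid: 51.24 lb
  Aragonite: 42.24 lb
  Sand: 314.2 lb
  Strontianite: 46.27 lb
  Wollastonite: 65.78 lb
  K2CO3: 53.39 lb
Total batch = 573.1 lb; LOI loss = 73.05 lb; yield = 87.25%

The working math holds exact precision in every operation. Rounding to four significant figures governs each intermediate as displayed; each reported result receives exactly one rounding — derived quantities are re-derived from the weighed amounts at 500.0 lb of glass in full precision (yield, net glass mass, the six compositions, LOI, totals), precisely as stated by problem or answer.
Oxide-by-oxide targets in 500.0 lb glaze:
  Al2O3: 0.1885% × 500.0 = 0.9425 lb
  SiO2: 69.33% × 500.0 = 346.6 lb
  K2O: 7.269% × 500.0 = 36.34 lb
  SrO: 6.498% × 500.0 = 32.49 lb
  CaO: 11.00% × 500.0 = 55.00 lb
  B2O3: 5.722% × 500.0 = 28.61 lb
A balance pass over the oxides, from the weights as reported, at the basis given (target by target, the sums agree exact up to rounding of places):
  Al2O3: 314.2·0.003000 = 0.9426 lb (target 0.9425 lb)
  SiO2: 314.2·0.9950 + 65.78·0.5177 = 346.7 lb (target 346.6 lb)
  K2O: 53.39·0.6807 = 36.34 lb (target 36.34 lb)
  SrO: 46.27·0.7022 = 32.49 lb (target 32.49 lb)
  CaO: 42.24·0.5557 + 65.78·0.4793 = 55.00 lb (target 55.00 lb)
  B2O3: 51.24·0.5583 = 28.61 lb (target 28.61 lb)
Glass-mass sanity pass: batch total minus LOI = 500.1 lb (summing oxide targets gives 500.0 lb; the stated basis being 500.0 lb — differing by rounding only).
Total batch = Σ batch = 573.1 lb; LOI loss = Σ batch·LOI = 73.05 lb; yield, glass over the total, = 87.25%.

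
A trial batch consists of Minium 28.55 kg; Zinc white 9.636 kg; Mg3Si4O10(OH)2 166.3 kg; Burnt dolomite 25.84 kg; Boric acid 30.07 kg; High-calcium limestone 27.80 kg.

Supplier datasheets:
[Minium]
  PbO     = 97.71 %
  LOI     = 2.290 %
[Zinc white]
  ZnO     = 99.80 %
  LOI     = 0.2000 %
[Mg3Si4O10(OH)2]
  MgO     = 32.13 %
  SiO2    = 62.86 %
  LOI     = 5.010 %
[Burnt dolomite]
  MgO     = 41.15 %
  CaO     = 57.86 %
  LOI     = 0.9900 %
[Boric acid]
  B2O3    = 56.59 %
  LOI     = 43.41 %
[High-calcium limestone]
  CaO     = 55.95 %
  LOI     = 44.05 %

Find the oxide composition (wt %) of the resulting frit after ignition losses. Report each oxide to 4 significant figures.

The whole derivation runs at full float precision in every operation — mid-chain values are shown rounded to four significant figures at each printed step — exactly one rounding goes into every reported number — the derived quantities, including the yield, LOI, the totals, glass mass, the six compositions, are computed using the weight values at 253.6 kg of glass at exact precision, as they appear in the problem or the answer.
Mass of each oxide from the mix:
  MgO: 166.3·0.3213 + 25.84·0.4115 = 64.07 kg
  ZnO: 9.636·0.9980 = 9.617 kg
  SiO2: 166.3·0.6286 = 104.5 kg
  PbO: 28.55·0.9771 = 27.90 kg
  B2O3: 30.07·0.5659 = 17.02 kg
  CaO: 25.84·0.5786 + 27.80·0.5595 = 30.51 kg
LOI: 28.55·0.02290 + 9.636·0.002000 + 166.3·0.05010 + 25.84·0.009900 + 30.07·0.4341 + 27.80·0.4405 = 34.56 kg
Net of LOI, the glass mass = 288.2 − 34.56 = 253.6 kg (the oxide masses sum to this)
each oxide over glass, ×100, is wt %

Glass mass = 253.6 kg (batch 288.2 − LOI 34.56).
Composition: MgO 25.26%, ZnO 3.792%, SiO2 41.22%, PbO 11.00%, B2O3 6.709%, CaO 12.03%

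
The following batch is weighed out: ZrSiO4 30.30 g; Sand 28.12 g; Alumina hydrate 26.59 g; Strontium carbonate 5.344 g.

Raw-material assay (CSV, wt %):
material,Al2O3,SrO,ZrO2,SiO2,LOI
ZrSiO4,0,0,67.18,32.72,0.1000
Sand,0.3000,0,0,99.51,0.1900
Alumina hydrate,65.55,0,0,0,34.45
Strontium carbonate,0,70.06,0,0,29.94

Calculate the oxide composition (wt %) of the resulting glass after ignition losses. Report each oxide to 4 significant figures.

Glass mass = 79.51 g (batch 90.35 − LOI 10.84).
Composition: Al2O3 22.03%, SrO 4.709%, ZrO2 25.60%, SiO2 47.66%

The working math keeps exact precision all the way through — the intermediate values appear (rounded to four significant digits) within the worked lines; each reported result undergoes a single rounding; all derived quantities (yield, the four compositions, LOI, totals, net glass mass) are re-derived from the batch weights per 79.51 g of glass in full float precision as set out in problem or answer.
What the batch supplies per oxide:
  Al2O3: 28.12·0.003000 + 26.59·0.6555 = 17.51 g
  SrO: 5.344·0.7006 = 3.744 g
  ZrO2: 30.30·0.6718 = 20.36 g
  SiO2: 30.30·0.3272 + 28.12·0.9951 = 37.90 g
LOI: 30.30·0.001000 + 28.12·0.001900 + 26.59·0.3445 + 5.344·0.2994 = 10.84 g
The glass mass, total less LOI, = 90.35 − 10.84 = 79.51 g (consistent with Σ oxide mass)
each wt % is 100 × oxide ÷ glass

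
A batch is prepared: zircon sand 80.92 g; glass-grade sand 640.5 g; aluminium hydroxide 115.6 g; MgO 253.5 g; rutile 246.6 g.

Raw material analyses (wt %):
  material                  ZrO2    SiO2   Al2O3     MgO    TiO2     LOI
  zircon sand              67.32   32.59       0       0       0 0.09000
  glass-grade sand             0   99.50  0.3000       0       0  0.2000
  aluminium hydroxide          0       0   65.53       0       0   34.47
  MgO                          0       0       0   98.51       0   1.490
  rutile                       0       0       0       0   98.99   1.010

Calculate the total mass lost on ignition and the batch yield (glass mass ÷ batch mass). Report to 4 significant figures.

Each numeric step holds full float precision in every operation; intermediates are printed, rounded to four significant digits, across the worked steps; every reported number takes exactly one rounding — all derived quantities (five oxide percentages, yield, ignition loss, glass mass, totals) are computed using the weight values on 1290 g of glass in full float precision exactly as printed in the problem or the answer.
Per-material ignition loss:
  zircon sand: 80.92 × 9.000e-04 = 0.07283 g
  glass-grade sand: 640.5 × 0.002000 = 1.281 g
  aluminium hydroxide: 115.6 × 0.3447 = 39.85 g
  MgO: 253.5 × 0.01490 = 3.777 g
  rutile: 246.6 × 0.01010 = 2.491 g
Total LOI = 47.47 g
Glass = batch − LOI = 1337 − 47.47 = 1290 g

LOI loss = 47.47 g; glass = 1290 g; yield = 96.45%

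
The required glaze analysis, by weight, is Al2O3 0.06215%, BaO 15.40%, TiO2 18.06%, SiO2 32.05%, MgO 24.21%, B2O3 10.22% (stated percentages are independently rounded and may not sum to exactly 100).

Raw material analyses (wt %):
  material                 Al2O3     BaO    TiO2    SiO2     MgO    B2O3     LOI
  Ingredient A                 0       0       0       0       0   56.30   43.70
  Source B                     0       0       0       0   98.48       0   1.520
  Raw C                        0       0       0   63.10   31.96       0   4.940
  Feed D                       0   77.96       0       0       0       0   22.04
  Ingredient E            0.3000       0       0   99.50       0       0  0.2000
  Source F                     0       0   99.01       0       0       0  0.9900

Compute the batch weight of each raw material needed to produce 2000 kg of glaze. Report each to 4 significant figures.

All arithmetic carries full float precision throughout — in-progress results are shown (rounded to 4 significant digits) in the working; exactly one rounding lands on each reported result — all derived quantities (the six compositions, glass mass, LOI, the yield, the totals) are rebuilt using the weight values on 2000 kg of glass in exact precision as they appear in question or answer.
The oxide mass targets at 2000 kg glaze:
  Al2O3: 0.06215% × 2000 = 1.243 kg
  BaO: 15.40% × 2000 = 308.0 kg
  TiO2: 18.06% × 2000 = 361.2 kg
  SiO2: 32.05% × 2000 = 641.0 kg
  MgO: 24.21% × 2000 = 484.2 kg
  B2O3: 10.22% × 2000 = 204.4 kg
Verifying the oxide balance given the weights on record, relative to the basis at hand (every target is met by its sum exact up to rounding of places):
  Al2O3: 414.3·0.003000 = 1.243 kg (target 1.243 kg)
  BaO: 395.1·0.7796 = 308.0 kg (target 308.0 kg)
  TiO2: 364.8·0.9901 = 361.2 kg (target 361.2 kg)
  SiO2: 362.5·0.6310 + 414.3·0.9950 = 641.0 kg (target 641.0 kg)
  MgO: 374.0·0.9848 + 362.5·0.3196 = 484.2 kg (target 484.2 kg)
  B2O3: 363.1·0.5630 = 204.4 kg (target 204.4 kg)
Mass balance on the glass: total batch − LOI = 2000 kg (the targets, summed, come to 2000 kg; the stated basis being 2000 kg — gaps are rounding artifacts).
Whole-batch sum: Σ batch = 2274 kg; LOI removed, Σ of batch·LOI: 273.8 kg; yield: glass divided by total = 87.96%.

Batch per 2000 kg glaze:
  Ingredient A: 363.1 kg
  Source B: 374.0 kg
  Raw C: 362.5 kg
  Feed D: 395.1 kg
  Ingredient E: 414.3 kg
  Source F: 364.8 kg
Total batch = 2274 kg; LOI loss = 273.8 kg; yield = 87.96%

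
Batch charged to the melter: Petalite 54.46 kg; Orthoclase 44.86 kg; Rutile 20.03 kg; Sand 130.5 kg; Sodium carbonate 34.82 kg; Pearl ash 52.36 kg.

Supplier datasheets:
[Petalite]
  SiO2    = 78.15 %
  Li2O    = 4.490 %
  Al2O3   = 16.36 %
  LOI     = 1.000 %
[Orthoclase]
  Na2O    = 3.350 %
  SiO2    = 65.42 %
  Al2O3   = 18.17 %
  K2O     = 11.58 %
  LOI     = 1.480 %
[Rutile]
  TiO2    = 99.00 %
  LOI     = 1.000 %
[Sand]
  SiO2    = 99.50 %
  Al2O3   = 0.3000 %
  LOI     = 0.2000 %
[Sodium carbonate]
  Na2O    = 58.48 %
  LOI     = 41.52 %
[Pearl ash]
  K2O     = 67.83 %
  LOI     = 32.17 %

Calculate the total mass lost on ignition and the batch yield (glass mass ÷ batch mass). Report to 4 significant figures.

All internal work keeps full float precision at every stage. Intermediates are shown, rounded to 4 significant digits, in the printout. Each reported value sees exactly one rounding. The derived quantities, which include net glass mass, totals, the six compositions, yield, LOI, are re-derived in full precision, exactly as printed in question or answer, using the weight values at 304.1 kg of glass.
LOI of each material in turn:
  Petalite: 54.46 × 0.01000 = 0.5446 kg
  Orthoclase: 44.86 × 0.01480 = 0.6639 kg
  Rutile: 20.03 × 0.01000 = 0.2003 kg
  Sand: 130.5 × 0.002000 = 0.2610 kg
  Sodium carbonate: 34.82 × 0.4152 = 14.46 kg
  Pearl ash: 52.36 × 0.3217 = 16.84 kg
Total LOI = 32.97 kg
Glass = batch − LOI = 337.0 − 32.97 = 304.1 kg

LOI loss = 32.97 kg; glass = 304.1 kg; yield = 90.22%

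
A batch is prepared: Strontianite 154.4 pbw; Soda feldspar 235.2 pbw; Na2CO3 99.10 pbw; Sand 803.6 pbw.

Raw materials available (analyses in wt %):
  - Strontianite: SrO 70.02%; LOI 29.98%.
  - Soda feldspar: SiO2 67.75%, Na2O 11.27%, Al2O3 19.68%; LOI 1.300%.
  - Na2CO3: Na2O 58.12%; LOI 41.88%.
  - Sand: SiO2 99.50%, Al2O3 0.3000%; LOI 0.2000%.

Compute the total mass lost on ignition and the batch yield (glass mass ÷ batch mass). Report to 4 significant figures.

LOI loss = 92.46 pbw; glass = 1200 pbw; yield = 92.85%

In-progress results are shown with 4-significant-figure rounding within the worked lines. The whole derivation carries full float precision throughout; each reported number carries a single rounding; derived quantities, including the yield, four oxide percentages, net glass mass, the totals, LOI, are rebuilt from the batch weights for 1200 pbw of glass in exact precision, as quoted within either problem or answer.
Material-by-material LOI:
  Strontianite: 154.4 × 0.2998 = 46.29 pbw
  Soda feldspar: 235.2 × 0.01300 = 3.058 pbw
  Na2CO3: 99.10 × 0.4188 = 41.50 pbw
  Sand: 803.6 × 0.002000 = 1.607 pbw
Total LOI = 92.46 pbw
Glass = batch − LOI = 1292 − 92.46 = 1200 pbw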